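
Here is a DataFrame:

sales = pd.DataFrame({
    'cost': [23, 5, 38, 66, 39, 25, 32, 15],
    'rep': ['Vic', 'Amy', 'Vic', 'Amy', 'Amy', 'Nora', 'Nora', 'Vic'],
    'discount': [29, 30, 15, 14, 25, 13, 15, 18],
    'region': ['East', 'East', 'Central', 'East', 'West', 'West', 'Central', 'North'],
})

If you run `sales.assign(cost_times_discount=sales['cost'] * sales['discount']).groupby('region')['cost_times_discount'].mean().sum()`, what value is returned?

2025.33333333

add column cost_times_discount = sales['cost'] * sales['discount']:
   cost   rep  discount   region  cost_times_discount
0    23   Vic        29     East                  667
1     5   Amy        30     East                  150
2    38   Vic        15  Central                  570
3    66   Amy        14     East                  924
4    39   Amy        25     West                  975
5    25  Nora        13     West                  325
6    32  Nora        15  Central                  480
7    15   Vic        18    North                  270
group by region, mean of cost_times_discount:
region
Central    525.000000
East       580.333333
North      270.000000
West       650.000000
Name: cost_times_discount, dtype: float64
The sum of the resulting series is 2025.33333333.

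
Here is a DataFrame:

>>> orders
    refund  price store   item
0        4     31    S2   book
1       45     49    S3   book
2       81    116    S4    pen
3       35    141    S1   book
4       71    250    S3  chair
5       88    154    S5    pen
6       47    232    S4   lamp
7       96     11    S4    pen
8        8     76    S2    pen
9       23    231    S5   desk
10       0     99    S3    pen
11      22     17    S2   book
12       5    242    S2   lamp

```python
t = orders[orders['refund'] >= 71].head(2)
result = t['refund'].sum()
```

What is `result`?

152

filter rows where refund >= 71:
   refund  price store   item
2      81    116    S4    pen
4      71    250    S3  chair
5      88    154    S5    pen
7      96     11    S4    pen
take first 2 rows:
   refund  price store   item
2      81    116    S4    pen
4      71    250    S3  chair
sum of column 'refund' → 152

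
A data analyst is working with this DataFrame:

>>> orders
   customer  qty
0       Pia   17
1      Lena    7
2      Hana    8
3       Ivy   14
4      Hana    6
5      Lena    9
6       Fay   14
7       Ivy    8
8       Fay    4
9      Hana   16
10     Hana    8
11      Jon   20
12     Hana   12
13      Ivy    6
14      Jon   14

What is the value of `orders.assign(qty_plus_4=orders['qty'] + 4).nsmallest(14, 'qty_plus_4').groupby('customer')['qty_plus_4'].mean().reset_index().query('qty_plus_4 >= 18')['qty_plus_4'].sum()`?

39.0

add column qty_plus_4 = orders['qty'] + 4:
   customer  qty  qty_plus_4
0       Pia   17          21
1      Lena    7          11
2      Hana    8          12
3       Ivy   14          18
4      Hana    6          10
5      Lena    9          13
6       Fay   14          18
7       Ivy    8          12
8       Fay    4           8
9      Hana   16          20
10     Hana    8          12
11      Jon   20          24
12     Hana   12          16
13      Ivy    6          10
14      Jon   14          18
take 14 rows with smallest qty_plus_4:
   customer  qty  qty_plus_4
8       Fay    4           8
4      Hana    6          10
13      Ivy    6          10
1      Lena    7          11
2      Hana    8          12
7       Ivy    8          12
10     Hana    8          12
5      Lena    9          13
12     Hana   12          16
3       Ivy   14          18
6       Fay   14          18
14      Jon   14          18
9      Hana   16          20
0       Pia   17          21
group by customer, mean of qty_plus_4:
customer
Fay     13.000000
Hana    14.000000
Ivy     13.333333
Jon     18.000000
Lena    12.000000
Pia     21.000000
Name: qty_plus_4, dtype: float64
reset_index():
  customer  qty_plus_4
0      Fay   13.000000
1     Hana   14.000000
2      Ivy   13.333333
3      Jon   18.000000
4     Lena   12.000000
5      Pia   21.000000
filter rows where qty_plus_4 >= 18:
  customer  qty_plus_4
3      Jon        18.0
5      Pia        21.0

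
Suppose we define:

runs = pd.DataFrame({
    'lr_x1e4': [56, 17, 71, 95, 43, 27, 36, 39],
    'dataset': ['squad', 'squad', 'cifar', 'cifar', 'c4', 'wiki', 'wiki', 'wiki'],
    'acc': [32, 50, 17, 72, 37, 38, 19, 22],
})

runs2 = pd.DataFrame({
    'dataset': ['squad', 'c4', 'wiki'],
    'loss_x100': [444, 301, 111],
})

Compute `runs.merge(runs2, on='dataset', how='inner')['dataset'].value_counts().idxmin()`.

c4

merge on 'dataset' (how='inner') → 6 rows:
   lr_x1e4 dataset  acc  loss_x100
0       56   squad   32        444
1       17   squad   50        444
2       43      c4   37        301
3       27    wiki   38        111
4       36    wiki   19        111
5       39    wiki   22        111
value_counts of dataset:
dataset
wiki     3
squad    2
c4       1
Name: count, dtype: int64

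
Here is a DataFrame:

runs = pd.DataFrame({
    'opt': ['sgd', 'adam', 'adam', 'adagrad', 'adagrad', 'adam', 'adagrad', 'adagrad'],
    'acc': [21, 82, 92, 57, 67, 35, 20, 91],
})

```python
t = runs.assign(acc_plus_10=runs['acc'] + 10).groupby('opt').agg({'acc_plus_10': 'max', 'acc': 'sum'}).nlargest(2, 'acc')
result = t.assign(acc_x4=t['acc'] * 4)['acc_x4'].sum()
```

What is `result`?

add column acc_plus_10 = runs['acc'] + 10:
       opt  acc  acc_plus_10
0      sgd   21           31
1     adam   82           92
2     adam   92          102
3  adagrad   57           67
4  adagrad   67           77
5     adam   35           45
6  adagrad   20           30
7  adagrad   91          101
group by opt: max(acc_plus_10), sum(acc):
         acc_plus_10  acc
opt                      
adagrad          101  235
adam             102  209
sgd               31   21
take 2 rows with largest acc:
         acc_plus_10  acc
opt                      
adagrad          101  235
adam             102  209
add column acc_x4 = t['acc'] * 4:
         acc_plus_10  acc  acc_x4
opt                              
adagrad          101  235     940
adam             102  209     836

1776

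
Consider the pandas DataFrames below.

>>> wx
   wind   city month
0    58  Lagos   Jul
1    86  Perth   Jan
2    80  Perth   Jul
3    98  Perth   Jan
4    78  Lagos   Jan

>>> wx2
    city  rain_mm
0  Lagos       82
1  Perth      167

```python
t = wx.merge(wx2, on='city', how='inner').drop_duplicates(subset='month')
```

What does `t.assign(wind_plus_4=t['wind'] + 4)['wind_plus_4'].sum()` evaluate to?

merge on 'city' (how='inner') → 5 rows:
   wind   city month  rain_mm
0    58  Lagos   Jul       82
1    86  Perth   Jan      167
2    80  Perth   Jul      167
3    98  Perth   Jan      167
4    78  Lagos   Jan       82
drop duplicate month (keep=first):
   wind   city month  rain_mm
0    58  Lagos   Jul       82
1    86  Perth   Jan      167
add column wind_plus_4 = t['wind'] + 4:
   wind   city month  rain_mm  wind_plus_4
0    58  Lagos   Jul       82           62
1    86  Perth   Jan      167           90
Finally, sum of column 'wind_plus_4' = 152.

152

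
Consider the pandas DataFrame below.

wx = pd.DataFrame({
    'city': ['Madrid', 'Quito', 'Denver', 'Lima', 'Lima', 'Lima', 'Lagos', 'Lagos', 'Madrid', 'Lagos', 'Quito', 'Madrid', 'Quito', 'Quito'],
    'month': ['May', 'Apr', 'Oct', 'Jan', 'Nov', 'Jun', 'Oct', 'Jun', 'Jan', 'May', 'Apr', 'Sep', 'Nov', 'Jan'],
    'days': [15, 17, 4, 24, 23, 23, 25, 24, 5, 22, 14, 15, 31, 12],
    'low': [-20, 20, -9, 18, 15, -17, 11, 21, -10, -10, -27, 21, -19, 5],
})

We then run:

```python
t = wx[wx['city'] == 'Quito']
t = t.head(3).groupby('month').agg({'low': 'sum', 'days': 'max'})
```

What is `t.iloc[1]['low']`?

filter rows where city == 'Quito':
     city month  days  low
1   Quito   Apr    17   20
10  Quito   Apr    14  -27
12  Quito   Nov    31  -19
13  Quito   Jan    12    5
take first 3 rows:
     city month  days  low
1   Quito   Apr    17   20
10  Quito   Apr    14  -27
12  Quito   Nov    31  -19
group by month: sum(low), max(days):
       low  days
month           
Apr     -7    17
Nov    -19    31
Hence -19.

-19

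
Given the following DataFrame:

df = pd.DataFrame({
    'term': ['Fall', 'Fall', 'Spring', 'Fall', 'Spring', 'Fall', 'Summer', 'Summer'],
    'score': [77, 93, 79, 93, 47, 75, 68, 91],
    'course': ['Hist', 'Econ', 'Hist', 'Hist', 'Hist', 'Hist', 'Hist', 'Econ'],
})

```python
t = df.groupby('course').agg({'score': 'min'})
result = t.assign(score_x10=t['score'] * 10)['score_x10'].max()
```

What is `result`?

group by course, min of score:
        score
course       
Econ       91
Hist       47
add column score_x10 = t['score'] * 10:
        score  score_x10
course                  
Econ       91        910
Hist       47        470

910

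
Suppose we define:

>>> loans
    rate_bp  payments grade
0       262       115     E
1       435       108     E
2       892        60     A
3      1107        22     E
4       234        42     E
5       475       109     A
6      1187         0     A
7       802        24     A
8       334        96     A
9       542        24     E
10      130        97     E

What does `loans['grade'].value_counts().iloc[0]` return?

value_counts of grade:
grade
E    6
A    5
Name: count, dtype: int64
Taking the value at position 0 gives 6.

6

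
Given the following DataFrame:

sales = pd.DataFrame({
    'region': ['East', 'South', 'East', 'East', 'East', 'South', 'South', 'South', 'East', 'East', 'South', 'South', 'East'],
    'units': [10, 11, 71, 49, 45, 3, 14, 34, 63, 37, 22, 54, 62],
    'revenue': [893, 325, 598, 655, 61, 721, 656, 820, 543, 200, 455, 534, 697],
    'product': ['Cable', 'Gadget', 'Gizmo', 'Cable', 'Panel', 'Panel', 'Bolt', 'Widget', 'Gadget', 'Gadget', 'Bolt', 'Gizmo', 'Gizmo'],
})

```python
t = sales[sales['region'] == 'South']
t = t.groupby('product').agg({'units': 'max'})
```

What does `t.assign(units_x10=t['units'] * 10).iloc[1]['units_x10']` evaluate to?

filter rows where region == 'South':
   region  units  revenue product
1   South     11      325  Gadget
5   South      3      721   Panel
6   South     14      656    Bolt
7   South     34      820  Widget
10  South     22      455    Bolt
11  South     54      534   Gizmo
group by product, max of units:
         units
product       
Bolt        22
Gadget      11
Gizmo       54
Panel        3
Widget      34
add column units_x10 = t['units'] * 10:
         units  units_x10
product                  
Bolt        22        220
Gadget      11        110
Gizmo       54        540
Panel        3         30
Widget      34        340
Then the value at position 1, column 'units_x10': 110

110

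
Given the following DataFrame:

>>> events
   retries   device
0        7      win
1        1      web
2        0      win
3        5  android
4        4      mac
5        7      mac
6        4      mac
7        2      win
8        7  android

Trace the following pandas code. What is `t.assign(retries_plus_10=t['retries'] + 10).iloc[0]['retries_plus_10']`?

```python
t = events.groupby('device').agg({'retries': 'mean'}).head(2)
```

group by device, mean of retries:
         retries
device          
android      6.0
mac          5.0
web          1.0
win          3.0
take first 2 rows:
         retries
device          
android      6.0
mac          5.0
add column retries_plus_10 = t['retries'] + 10:
         retries  retries_plus_10
device                           
android      6.0             16.0
mac          5.0             15.0
Then the value at position 0, column 'retries_plus_10': 16.0

16.0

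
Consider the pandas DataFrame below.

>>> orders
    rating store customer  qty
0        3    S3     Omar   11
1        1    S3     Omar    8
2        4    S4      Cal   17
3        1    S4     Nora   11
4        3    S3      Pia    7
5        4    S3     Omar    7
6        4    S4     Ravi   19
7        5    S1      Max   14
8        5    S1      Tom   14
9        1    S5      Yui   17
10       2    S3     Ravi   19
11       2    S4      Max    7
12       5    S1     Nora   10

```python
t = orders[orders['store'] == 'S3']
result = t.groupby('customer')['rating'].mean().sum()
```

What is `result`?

7.66666666667

filter rows where store == 'S3':
    rating store customer  qty
0        3    S3     Omar   11
1        1    S3     Omar    8
4        3    S3      Pia    7
5        4    S3     Omar    7
10       2    S3     Ravi   19
group by customer, mean of rating:
customer
Omar    2.666667
Pia     3.000000
Ravi    2.000000
Name: rating, dtype: float64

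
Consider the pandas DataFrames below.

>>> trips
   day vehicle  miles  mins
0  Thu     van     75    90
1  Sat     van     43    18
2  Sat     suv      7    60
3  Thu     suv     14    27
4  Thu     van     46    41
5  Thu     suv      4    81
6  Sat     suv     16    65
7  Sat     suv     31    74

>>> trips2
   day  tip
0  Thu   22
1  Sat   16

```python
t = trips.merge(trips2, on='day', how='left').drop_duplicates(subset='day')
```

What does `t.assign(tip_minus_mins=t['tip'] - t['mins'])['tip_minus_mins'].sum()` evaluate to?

-70

merge on 'day' (how='left') → 8 rows:
   day vehicle  miles  mins  tip
0  Thu     van     75    90   22
1  Sat     van     43    18   16
2  Sat     suv      7    60   16
3  Thu     suv     14    27   22
4  Thu     van     46    41   22
5  Thu     suv      4    81   22
6  Sat     suv     16    65   16
7  Sat     suv     31    74   16
drop duplicate day (keep=first):
   day vehicle  miles  mins  tip
0  Thu     van     75    90   22
1  Sat     van     43    18   16
add column tip_minus_mins = t['tip'] - t['mins']:
   day vehicle  miles  mins  tip  tip_minus_mins
0  Thu     van     75    90   22             -68
1  Sat     van     43    18   16              -2
Then the sum of column 'tip_minus_mins': -70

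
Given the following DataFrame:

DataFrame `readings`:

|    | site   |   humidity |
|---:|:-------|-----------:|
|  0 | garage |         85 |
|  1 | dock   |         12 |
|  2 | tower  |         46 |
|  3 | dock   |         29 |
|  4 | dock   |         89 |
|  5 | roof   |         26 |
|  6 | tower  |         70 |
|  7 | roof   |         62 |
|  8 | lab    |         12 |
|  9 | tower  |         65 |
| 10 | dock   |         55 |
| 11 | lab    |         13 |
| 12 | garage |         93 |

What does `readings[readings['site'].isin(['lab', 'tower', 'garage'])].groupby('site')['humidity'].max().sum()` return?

176

filter rows where site in ['lab', 'tower', 'garage']:
      site  humidity
0   garage        85
2    tower        46
6    tower        70
8      lab        12
9    tower        65
11     lab        13
12  garage        93
group by site, max of humidity:
site
garage    93
lab       13
tower     70
Name: humidity, dtype: int64
Taking the sum of the resulting series gives 176.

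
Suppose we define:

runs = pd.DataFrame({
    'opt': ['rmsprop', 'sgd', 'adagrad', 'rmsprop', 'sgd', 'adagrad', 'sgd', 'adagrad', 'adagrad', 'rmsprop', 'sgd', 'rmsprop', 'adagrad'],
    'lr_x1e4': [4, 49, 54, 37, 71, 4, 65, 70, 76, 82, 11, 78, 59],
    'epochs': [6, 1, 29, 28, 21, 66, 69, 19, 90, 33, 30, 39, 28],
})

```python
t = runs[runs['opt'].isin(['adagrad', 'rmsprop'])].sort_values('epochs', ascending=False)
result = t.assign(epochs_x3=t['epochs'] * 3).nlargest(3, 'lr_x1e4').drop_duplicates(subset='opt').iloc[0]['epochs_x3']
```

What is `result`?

filter rows where opt in ['adagrad', 'rmsprop']:
        opt  lr_x1e4  epochs
0   rmsprop        4       6
2   adagrad       54      29
3   rmsprop       37      28
5   adagrad        4      66
7   adagrad       70      19
8   adagrad       76      90
9   rmsprop       82      33
11  rmsprop       78      39
12  adagrad       59      28
sort by epochs descending:
        opt  lr_x1e4  epochs
8   adagrad       76      90
5   adagrad        4      66
11  rmsprop       78      39
9   rmsprop       82      33
2   adagrad       54      29
3   rmsprop       37      28
12  adagrad       59      28
7   adagrad       70      19
0   rmsprop        4       6
add column epochs_x3 = t['epochs'] * 3:
        opt  lr_x1e4  epochs  epochs_x3
8   adagrad       76      90        270
5   adagrad        4      66        198
11  rmsprop       78      39        117
9   rmsprop       82      33         99
2   adagrad       54      29         87
3   rmsprop       37      28         84
12  adagrad       59      28         84
7   adagrad       70      19         57
0   rmsprop        4       6         18
take 3 rows with largest lr_x1e4:
        opt  lr_x1e4  epochs  epochs_x3
9   rmsprop       82      33         99
11  rmsprop       78      39        117
8   adagrad       76      90        270
drop duplicate opt (keep=first):
       opt  lr_x1e4  epochs  epochs_x3
9  rmsprop       82      33         99
8  adagrad       76      90        270
So iloc[0]['epochs_x3'] = 99.

99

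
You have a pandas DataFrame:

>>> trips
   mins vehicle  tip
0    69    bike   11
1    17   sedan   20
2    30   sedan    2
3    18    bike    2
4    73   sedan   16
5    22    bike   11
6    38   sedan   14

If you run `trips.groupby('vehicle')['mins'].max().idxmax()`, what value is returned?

sedan

group by vehicle, max of mins:
vehicle
bike     69
sedan    73
Name: mins, dtype: int64
Hence sedan.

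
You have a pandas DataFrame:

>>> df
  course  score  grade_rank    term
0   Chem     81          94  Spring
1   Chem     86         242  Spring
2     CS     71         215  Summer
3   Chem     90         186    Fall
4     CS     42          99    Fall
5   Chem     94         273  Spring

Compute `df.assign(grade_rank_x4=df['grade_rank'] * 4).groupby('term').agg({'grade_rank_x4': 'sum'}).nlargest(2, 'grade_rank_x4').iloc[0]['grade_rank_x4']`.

add column grade_rank_x4 = df['grade_rank'] * 4:
  course  score  grade_rank    term  grade_rank_x4
0   Chem     81          94  Spring            376
1   Chem     86         242  Spring            968
2     CS     71         215  Summer            860
3   Chem     90         186    Fall            744
4     CS     42          99    Fall            396
5   Chem     94         273  Spring           1092
group by term, sum of grade_rank_x4:
        grade_rank_x4
term                 
Fall             1140
Spring           2436
Summer            860
take 2 rows with largest grade_rank_x4:
        grade_rank_x4
term                 
Spring           2436
Fall             1140
Hence 2436.

2436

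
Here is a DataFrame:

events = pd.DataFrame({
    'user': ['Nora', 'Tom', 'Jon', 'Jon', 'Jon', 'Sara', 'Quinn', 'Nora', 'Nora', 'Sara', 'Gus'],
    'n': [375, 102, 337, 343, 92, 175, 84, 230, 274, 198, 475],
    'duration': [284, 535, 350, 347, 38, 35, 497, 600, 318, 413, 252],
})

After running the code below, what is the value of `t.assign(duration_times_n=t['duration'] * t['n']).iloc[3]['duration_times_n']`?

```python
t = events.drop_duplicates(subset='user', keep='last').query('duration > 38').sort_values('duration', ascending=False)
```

drop duplicate user (keep=last):
     user    n  duration
1     Tom  102       535
4     Jon   92        38
6   Quinn   84       497
8    Nora  274       318
9    Sara  198       413
10    Gus  475       252
filter rows where duration > 38:
     user    n  duration
1     Tom  102       535
6   Quinn   84       497
8    Nora  274       318
9    Sara  198       413
10    Gus  475       252
sort by duration descending:
     user    n  duration
1     Tom  102       535
6   Quinn   84       497
9    Sara  198       413
8    Nora  274       318
10    Gus  475       252
add column duration_times_n = t['duration'] * t['n']:
     user    n  duration  duration_times_n
1     Tom  102       535             54570
6   Quinn   84       497             41748
9    Sara  198       413             81774
8    Nora  274       318             87132
10    Gus  475       252            119700
Then the value at position 3, column 'duration_times_n': 87132

87132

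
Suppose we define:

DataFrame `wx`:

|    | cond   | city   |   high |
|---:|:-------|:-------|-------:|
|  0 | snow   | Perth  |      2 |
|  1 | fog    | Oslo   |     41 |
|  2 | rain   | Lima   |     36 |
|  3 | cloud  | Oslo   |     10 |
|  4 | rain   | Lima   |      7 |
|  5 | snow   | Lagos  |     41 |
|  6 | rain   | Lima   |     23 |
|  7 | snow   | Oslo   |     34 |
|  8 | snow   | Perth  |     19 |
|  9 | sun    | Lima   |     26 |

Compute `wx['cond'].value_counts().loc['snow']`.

4

value_counts of cond:
cond
snow     4
rain     3
fog      1
cloud    1
sun      1
Name: count, dtype: int64
value at index 'snow' → 4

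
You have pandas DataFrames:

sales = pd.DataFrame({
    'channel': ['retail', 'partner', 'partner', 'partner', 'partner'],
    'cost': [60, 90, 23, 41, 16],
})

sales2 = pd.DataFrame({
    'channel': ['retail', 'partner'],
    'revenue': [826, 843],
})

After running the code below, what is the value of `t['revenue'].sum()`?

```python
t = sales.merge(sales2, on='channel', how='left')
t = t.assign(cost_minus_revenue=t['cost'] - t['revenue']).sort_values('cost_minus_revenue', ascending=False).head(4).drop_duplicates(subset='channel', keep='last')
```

merge on 'channel' (how='left') → 5 rows:
   channel  cost  revenue
0   retail    60      826
1  partner    90      843
2  partner    23      843
3  partner    41      843
4  partner    16      843
add column cost_minus_revenue = t['cost'] - t['revenue']:
   channel  cost  revenue  cost_minus_revenue
0   retail    60      826                -766
1  partner    90      843                -753
2  partner    23      843                -820
3  partner    41      843                -802
4  partner    16      843                -827
sort by cost_minus_revenue descending:
   channel  cost  revenue  cost_minus_revenue
1  partner    90      843                -753
0   retail    60      826                -766
3  partner    41      843                -802
2  partner    23      843                -820
4  partner    16      843                -827
take first 4 rows:
   channel  cost  revenue  cost_minus_revenue
1  partner    90      843                -753
0   retail    60      826                -766
3  partner    41      843                -802
2  partner    23      843                -820
drop duplicate channel (keep=last):
   channel  cost  revenue  cost_minus_revenue
0   retail    60      826                -766
2  partner    23      843                -820

1669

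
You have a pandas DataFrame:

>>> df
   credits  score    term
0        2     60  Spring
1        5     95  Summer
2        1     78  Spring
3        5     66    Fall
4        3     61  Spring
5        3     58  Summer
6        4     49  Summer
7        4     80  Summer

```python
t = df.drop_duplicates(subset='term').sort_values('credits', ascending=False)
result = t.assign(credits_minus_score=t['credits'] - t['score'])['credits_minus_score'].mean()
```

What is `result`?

drop duplicate term (keep=first):
   credits  score    term
0        2     60  Spring
1        5     95  Summer
3        5     66    Fall
sort by credits descending:
   credits  score    term
1        5     95  Summer
3        5     66    Fall
0        2     60  Spring
add column credits_minus_score = t['credits'] - t['score']:
   credits  score    term  credits_minus_score
1        5     95  Summer                  -90
3        5     66    Fall                  -61
0        2     60  Spring                  -58
Hence -69.6666666667.

-69.6666666667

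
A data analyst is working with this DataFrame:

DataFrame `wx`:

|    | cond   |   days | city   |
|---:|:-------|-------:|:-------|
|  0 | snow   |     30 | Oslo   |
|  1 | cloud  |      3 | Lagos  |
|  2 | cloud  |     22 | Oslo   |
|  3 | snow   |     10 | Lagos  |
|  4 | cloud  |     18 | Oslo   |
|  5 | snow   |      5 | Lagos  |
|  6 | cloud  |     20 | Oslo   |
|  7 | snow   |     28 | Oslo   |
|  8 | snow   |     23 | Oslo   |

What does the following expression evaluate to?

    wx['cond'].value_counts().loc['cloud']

4

value_counts of cond:
cond
snow     5
cloud    4
Name: count, dtype: int64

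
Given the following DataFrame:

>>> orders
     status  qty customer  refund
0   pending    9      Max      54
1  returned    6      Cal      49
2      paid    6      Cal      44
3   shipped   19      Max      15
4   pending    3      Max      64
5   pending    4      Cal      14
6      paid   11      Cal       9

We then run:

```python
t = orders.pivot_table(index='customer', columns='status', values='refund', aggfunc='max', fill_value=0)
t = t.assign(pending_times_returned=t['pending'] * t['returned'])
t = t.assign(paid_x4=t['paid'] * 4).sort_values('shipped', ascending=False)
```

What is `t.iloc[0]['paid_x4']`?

0

pivot: rows=customer, cols=status, max(refund):
status    paid  pending  returned  shipped
customer                                  
Cal         44       14        49        0
Max          0       64         0       15
add column pending_times_returned = t['pending'] * t['returned']:
status    paid  pending  returned  shipped  pending_times_returned
customer                                                          
Cal         44       14        49        0                     686
Max          0       64         0       15                       0
add column paid_x4 = t['paid'] * 4:
status    paid  pending  returned  shipped  pending_times_returned  paid_x4
customer                                                                   
Cal         44       14        49        0                     686      176
Max          0       64         0       15                       0        0
sort by shipped descending:
status    paid  pending  returned  shipped  pending_times_returned  paid_x4
customer                                                                   
Max          0       64         0       15                       0        0
Cal         44       14        49        0                     686      176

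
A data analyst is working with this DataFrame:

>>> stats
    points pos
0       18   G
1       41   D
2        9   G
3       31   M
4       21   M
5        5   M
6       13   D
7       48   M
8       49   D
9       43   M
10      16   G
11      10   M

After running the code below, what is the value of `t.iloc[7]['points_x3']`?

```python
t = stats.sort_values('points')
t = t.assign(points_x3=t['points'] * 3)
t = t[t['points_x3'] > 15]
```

123

sort by points:
    points pos
5        5   M
2        9   G
11      10   M
6       13   D
10      16   G
0       18   G
4       21   M
3       31   M
1       41   D
9       43   M
7       48   M
8       49   D
add column points_x3 = t['points'] * 3:
    points pos  points_x3
5        5   M         15
2        9   G         27
11      10   M         30
6       13   D         39
10      16   G         48
0       18   G         54
4       21   M         63
3       31   M         93
1       41   D        123
9       43   M        129
7       48   M        144
8       49   D        147
filter rows where points_x3 > 15:
    points pos  points_x3
2        9   G         27
11      10   M         30
6       13   D         39
10      16   G         48
0       18   G         54
4       21   M         63
3       31   M         93
1       41   D        123
9       43   M        129
7       48   M        144
8       49   D        147
Then the value at position 7, column 'points_x3': 123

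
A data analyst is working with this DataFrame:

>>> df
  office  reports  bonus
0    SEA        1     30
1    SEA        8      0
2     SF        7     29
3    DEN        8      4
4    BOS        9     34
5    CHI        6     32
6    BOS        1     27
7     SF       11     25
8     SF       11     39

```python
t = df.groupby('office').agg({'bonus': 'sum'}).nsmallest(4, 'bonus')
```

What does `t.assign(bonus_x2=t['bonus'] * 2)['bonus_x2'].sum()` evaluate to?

254

group by office, sum of bonus:
        bonus
office       
BOS        61
CHI        32
DEN         4
SEA        30
SF         93
take 4 rows with smallest bonus:
        bonus
office       
DEN         4
SEA        30
CHI        32
BOS        61
add column bonus_x2 = t['bonus'] * 2:
        bonus  bonus_x2
office                 
DEN         4         8
SEA        30        60
CHI        32        64
BOS        61       122
Then the sum of column 'bonus_x2': 254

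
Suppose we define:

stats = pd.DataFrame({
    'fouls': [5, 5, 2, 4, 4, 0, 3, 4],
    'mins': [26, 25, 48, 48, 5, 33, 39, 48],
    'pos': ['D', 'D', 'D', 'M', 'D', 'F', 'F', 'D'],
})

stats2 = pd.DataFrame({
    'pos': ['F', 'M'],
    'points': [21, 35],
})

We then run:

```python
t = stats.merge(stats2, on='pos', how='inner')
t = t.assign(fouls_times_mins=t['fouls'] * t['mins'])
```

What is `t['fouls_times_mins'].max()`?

192

merge on 'pos' (how='inner') → 3 rows:
   fouls  mins pos  points
0      4    48   M      35
1      0    33   F      21
2      3    39   F      21
add column fouls_times_mins = t['fouls'] * t['mins']:
   fouls  mins pos  points  fouls_times_mins
0      4    48   M      35               192
1      0    33   F      21                 0
2      3    39   F      21               117
So max() = 192.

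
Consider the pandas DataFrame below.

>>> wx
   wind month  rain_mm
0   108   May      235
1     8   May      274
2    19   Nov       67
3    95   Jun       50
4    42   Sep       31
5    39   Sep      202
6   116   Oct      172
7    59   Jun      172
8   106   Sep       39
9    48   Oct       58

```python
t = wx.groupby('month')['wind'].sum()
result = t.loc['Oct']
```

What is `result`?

group by month, sum of wind:
month
Jun    154
May    116
Nov     19
Oct    164
Sep    187
Name: wind, dtype: int64

164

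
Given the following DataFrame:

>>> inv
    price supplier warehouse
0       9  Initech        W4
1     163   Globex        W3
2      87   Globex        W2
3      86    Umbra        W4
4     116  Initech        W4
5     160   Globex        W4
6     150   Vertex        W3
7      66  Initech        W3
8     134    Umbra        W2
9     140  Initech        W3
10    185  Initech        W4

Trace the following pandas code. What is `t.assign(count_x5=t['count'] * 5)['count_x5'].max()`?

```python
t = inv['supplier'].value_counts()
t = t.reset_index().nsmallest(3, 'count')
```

15

value_counts of supplier:
supplier
Initech    5
Globex     3
Umbra      2
Vertex     1
Name: count, dtype: int64
reset_index():
  supplier  count
0  Initech      5
1   Globex      3
2    Umbra      2
3   Vertex      1
take 3 rows with smallest count:
  supplier  count
3   Vertex      1
2    Umbra      2
1   Globex      3
add column count_x5 = t['count'] * 5:
  supplier  count  count_x5
3   Vertex      1         5
2    Umbra      2        10
1   Globex      3        15
The max of column 'count_x5' is 15.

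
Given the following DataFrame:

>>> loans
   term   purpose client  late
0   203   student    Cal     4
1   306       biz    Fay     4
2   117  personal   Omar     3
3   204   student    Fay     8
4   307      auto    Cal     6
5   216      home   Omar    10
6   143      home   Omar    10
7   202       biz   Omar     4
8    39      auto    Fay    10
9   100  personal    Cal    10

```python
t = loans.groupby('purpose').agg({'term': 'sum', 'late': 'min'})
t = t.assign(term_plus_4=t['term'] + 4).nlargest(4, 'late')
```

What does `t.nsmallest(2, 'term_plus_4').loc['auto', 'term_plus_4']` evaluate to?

350

group by purpose: sum(term), min(late):
          term  late
purpose             
auto       346     6
biz        508     4
home       359    10
personal   217     3
student    407     4
add column term_plus_4 = t['term'] + 4:
          term  late  term_plus_4
purpose                          
auto       346     6          350
biz        508     4          512
home       359    10          363
personal   217     3          221
student    407     4          411
take 4 rows with largest late:
         term  late  term_plus_4
purpose                         
home      359    10          363
auto      346     6          350
biz       508     4          512
student   407     4          411
take 2 rows with smallest term_plus_4:
         term  late  term_plus_4
purpose                         
auto      346     6          350
home      359    10          363
The value at row 'auto', column 'term_plus_4' is 350.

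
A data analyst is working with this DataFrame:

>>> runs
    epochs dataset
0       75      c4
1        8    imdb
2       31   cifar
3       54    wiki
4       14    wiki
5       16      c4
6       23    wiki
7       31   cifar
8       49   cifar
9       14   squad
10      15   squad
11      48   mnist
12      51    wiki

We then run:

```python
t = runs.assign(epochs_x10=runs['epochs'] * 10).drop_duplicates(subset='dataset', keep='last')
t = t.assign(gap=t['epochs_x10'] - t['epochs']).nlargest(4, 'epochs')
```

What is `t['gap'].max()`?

459

add column epochs_x10 = runs['epochs'] * 10:
    epochs dataset  epochs_x10
0       75      c4         750
1        8    imdb          80
2       31   cifar         310
3       54    wiki         540
4       14    wiki         140
5       16      c4         160
6       23    wiki         230
7       31   cifar         310
8       49   cifar         490
9       14   squad         140
10      15   squad         150
11      48   mnist         480
12      51    wiki         510
drop duplicate dataset (keep=last):
    epochs dataset  epochs_x10
1        8    imdb          80
5       16      c4         160
8       49   cifar         490
10      15   squad         150
11      48   mnist         480
12      51    wiki         510
add column gap = t['epochs_x10'] - t['epochs']:
    epochs dataset  epochs_x10  gap
1        8    imdb          80   72
5       16      c4         160  144
8       49   cifar         490  441
10      15   squad         150  135
11      48   mnist         480  432
12      51    wiki         510  459
take 4 rows with largest epochs:
    epochs dataset  epochs_x10  gap
12      51    wiki         510  459
8       49   cifar         490  441
11      48   mnist         480  432
5       16      c4         160  144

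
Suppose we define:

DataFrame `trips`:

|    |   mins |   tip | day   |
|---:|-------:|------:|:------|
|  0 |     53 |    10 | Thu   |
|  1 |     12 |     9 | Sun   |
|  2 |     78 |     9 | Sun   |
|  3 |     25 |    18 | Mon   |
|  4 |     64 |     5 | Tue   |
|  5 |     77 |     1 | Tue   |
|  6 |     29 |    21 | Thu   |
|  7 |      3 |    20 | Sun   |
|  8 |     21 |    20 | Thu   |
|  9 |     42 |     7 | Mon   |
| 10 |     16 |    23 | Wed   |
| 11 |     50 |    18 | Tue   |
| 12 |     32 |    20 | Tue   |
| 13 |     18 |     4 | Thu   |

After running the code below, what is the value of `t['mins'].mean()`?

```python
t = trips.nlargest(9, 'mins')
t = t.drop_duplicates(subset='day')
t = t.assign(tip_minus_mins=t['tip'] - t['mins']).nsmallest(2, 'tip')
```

59.5

take 9 rows with largest mins:
    mins  tip  day
2     78    9  Sun
5     77    1  Tue
4     64    5  Tue
0     53   10  Thu
11    50   18  Tue
9     42    7  Mon
12    32   20  Tue
6     29   21  Thu
3     25   18  Mon
drop duplicate day (keep=first):
   mins  tip  day
2    78    9  Sun
5    77    1  Tue
0    53   10  Thu
9    42    7  Mon
add column tip_minus_mins = t['tip'] - t['mins']:
   mins  tip  day  tip_minus_mins
2    78    9  Sun             -69
5    77    1  Tue             -76
0    53   10  Thu             -43
9    42    7  Mon             -35
take 2 rows with smallest tip:
   mins  tip  day  tip_minus_mins
5    77    1  Tue             -76
9    42    7  Mon             -35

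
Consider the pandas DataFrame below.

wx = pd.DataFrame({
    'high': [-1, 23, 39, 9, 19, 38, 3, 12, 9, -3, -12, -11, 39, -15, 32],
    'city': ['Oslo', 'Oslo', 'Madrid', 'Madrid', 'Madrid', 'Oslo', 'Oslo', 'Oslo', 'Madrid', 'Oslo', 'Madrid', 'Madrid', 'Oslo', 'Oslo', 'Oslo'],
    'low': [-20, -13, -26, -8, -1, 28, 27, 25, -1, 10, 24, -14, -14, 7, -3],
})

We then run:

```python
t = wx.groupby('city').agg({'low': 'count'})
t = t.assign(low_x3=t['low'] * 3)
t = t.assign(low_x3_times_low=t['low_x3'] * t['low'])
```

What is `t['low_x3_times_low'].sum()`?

group by city, count of low:
        low
city       
Madrid    6
Oslo      9
add column low_x3 = t['low'] * 3:
        low  low_x3
city               
Madrid    6      18
Oslo      9      27
add column low_x3_times_low = t['low_x3'] * t['low']:
        low  low_x3  low_x3_times_low
city                                 
Madrid    6      18               108
Oslo      9      27               243
sum of column 'low_x3_times_low' → 351

351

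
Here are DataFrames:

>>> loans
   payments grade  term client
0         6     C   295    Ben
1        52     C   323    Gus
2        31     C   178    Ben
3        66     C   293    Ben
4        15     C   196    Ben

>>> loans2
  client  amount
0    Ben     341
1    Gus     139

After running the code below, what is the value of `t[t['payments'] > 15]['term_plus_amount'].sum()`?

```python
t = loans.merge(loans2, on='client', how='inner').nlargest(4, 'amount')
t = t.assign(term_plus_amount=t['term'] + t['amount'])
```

1153

merge on 'client' (how='inner') → 5 rows:
   payments grade  term client  amount
0         6     C   295    Ben     341
1        52     C   323    Gus     139
2        31     C   178    Ben     341
3        66     C   293    Ben     341
4        15     C   196    Ben     341
take 4 rows with largest amount:
   payments grade  term client  amount
0         6     C   295    Ben     341
2        31     C   178    Ben     341
3        66     C   293    Ben     341
4        15     C   196    Ben     341
add column term_plus_amount = t['term'] + t['amount']:
   payments grade  term client  amount  term_plus_amount
0         6     C   295    Ben     341               636
2        31     C   178    Ben     341               519
3        66     C   293    Ben     341               634
4        15     C   196    Ben     341               537
filter rows where payments > 15:
   payments grade  term client  amount  term_plus_amount
2        31     C   178    Ben     341               519
3        66     C   293    Ben     341               634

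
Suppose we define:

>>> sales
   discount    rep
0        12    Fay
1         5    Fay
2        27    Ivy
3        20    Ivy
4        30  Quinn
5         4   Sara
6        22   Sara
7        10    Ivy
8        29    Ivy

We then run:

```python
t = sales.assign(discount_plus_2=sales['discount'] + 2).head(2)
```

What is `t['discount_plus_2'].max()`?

add column discount_plus_2 = sales['discount'] + 2:
   discount    rep  discount_plus_2
0        12    Fay               14
1         5    Fay                7
2        27    Ivy               29
3        20    Ivy               22
4        30  Quinn               32
5         4   Sara                6
6        22   Sara               24
7        10    Ivy               12
8        29    Ivy               31
take first 2 rows:
   discount  rep  discount_plus_2
0        12  Fay               14
1         5  Fay                7

14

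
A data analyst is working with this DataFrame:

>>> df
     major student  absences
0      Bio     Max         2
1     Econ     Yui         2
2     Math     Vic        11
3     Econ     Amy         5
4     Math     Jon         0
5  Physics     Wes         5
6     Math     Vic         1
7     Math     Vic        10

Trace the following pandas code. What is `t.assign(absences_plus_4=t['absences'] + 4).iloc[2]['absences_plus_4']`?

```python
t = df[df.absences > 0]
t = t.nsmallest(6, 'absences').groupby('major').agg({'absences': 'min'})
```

5

filter rows where absences > 0:
     major student  absences
0      Bio     Max         2
1     Econ     Yui         2
2     Math     Vic        11
3     Econ     Amy         5
5  Physics     Wes         5
6     Math     Vic         1
7     Math     Vic        10
take 6 rows with smallest absences:
     major student  absences
6     Math     Vic         1
0      Bio     Max         2
1     Econ     Yui         2
3     Econ     Amy         5
5  Physics     Wes         5
7     Math     Vic        10
group by major, min of absences:
         absences
major            
Bio             2
Econ            2
Math            1
Physics         5
add column absences_plus_4 = t['absences'] + 4:
         absences  absences_plus_4
major                             
Bio             2                6
Econ            2                6
Math            1                5
Physics         5                9
Finally, value at position 2, column 'absences_plus_4' = 5.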